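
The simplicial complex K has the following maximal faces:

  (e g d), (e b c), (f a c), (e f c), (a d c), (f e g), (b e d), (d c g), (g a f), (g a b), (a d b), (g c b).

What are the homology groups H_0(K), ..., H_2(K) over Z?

H_0 ≅ Z,  H_1 ≅ Z/2Z,  H_2 = 0.

Fix the vertex order a < b < c < d < e < f < g and write every simplex with vertices in increasing order. Then dim K = 2 and the simplices of K are:

  0-simplices (7): a, b, c, d, e, f, g
  1-simplices (18): ab, ac, ad, af, ag, bc, bd, be, bg, cd, ce, cf, cg, de, dg, ef, eg, fg
  2-simplices (12): abd, abg, acd, acf, afg, bce, bcg, bde, cdg, cef, deg, efg

so the chain groups are C_0 ≅ Z^7, C_1 ≅ Z^18, C_2 ≅ Z^12.

Boundary ∂_1: C_1 → C_0 maps an edge to its endpoints' difference, ∂[p,q] = q − p.
The 7×18 boundary matrix has rank 6 and Smith normal form diag(1,1,1,1,1,1).

∂_2: C_2 → C_1 acts by ∂[p,q,r] = [q,r] − [p,r] + [p,q]. For instance
  ∂afg = fg − ag + af,
  ∂bce = ce − be + bc.
The resulting 18×12 matrix has rank 12, and its Smith normal form has invariant factors (1,1,1,1,1,1,1,1,1,1,1,2).

Now H_k = ker ∂_k / im ∂_{k+1}, so:

  H_0: rank C_0 − rank ∂_1 = 7 − 6 = 1, and the invariant factors of ∂_1 are all 1, so H_0 ≅ Z.
  H_1: rank ker ∂_1 − rank ∂_2 = (18 − 6) − 12 = 0, and ∂_2 has invariant factor 2 > 1, so H_1 ≅ Z/2Z.
  H_2: rank ker ∂_2 − rank ∂_3 = (12 − 12) − 0 = 0, and there is no ∂_3, so H_2 ≅ 0.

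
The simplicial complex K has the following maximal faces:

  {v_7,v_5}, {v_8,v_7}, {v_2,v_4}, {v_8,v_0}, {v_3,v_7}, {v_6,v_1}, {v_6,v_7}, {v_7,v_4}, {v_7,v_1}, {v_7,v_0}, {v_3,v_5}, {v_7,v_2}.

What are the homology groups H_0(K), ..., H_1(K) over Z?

Take the total order v_0 < v_1 < v_2 < v_3 < v_4 < v_5 < v_6 < v_7 < v_8 on the vertex set. Then K (dimension 1) consists of the simplices:

  0-simplices (9): [v_0], [v_1], [v_2], [v_3], [v_4], [v_5], [v_6], [v_7], [v_8]
  1-simplices (12): [v_0,v_7], [v_0,v_8], [v_1,v_6], [v_1,v_7], [v_2,v_4], [v_2,v_7], [v_3,v_5], [v_3,v_7], [v_4,v_7], [v_5,v_7], [v_6,v_7], [v_7,v_8]

giving chain groups C_0 ≅ Z^9, C_1 ≅ Z^12.

Boundary ∂_1: C_1 → C_0 maps an edge to its endpoints' difference, ∂[p,q] = q − p.
As a 9×12 matrix over Z this has rank 8, with invariant factors (1,1,1,1,1,1,1,1).

Now H_k = ker ∂_k / im ∂_{k+1}, so:

  H_0: rank C_0 − rank ∂_1 = 9 − 8 = 1, and the invariant factors of ∂_1 are all 1, so H_0 ≅ Z.
  H_1: rank ker ∂_1 − rank ∂_2 = (12 − 8) − 0 = 4, and there is no ∂_2, so H_1 ≅ Z^4.

As a check, the Euler characteristic is 9 − 12 = -3, which agrees with 1 − 4 = -3.

H_0 ≅ Z,  H_1 ≅ Z^4.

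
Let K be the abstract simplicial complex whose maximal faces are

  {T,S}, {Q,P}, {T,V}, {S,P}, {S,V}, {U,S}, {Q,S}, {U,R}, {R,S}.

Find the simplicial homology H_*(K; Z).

K has 7 vertices, 9 edges.
rank ∂_0 = 0, rank ∂_1 = 6 ⇒ b_0 = 7 − 0 − 6 = 1; all invariant factors of ∂_1 are 1 so no torsion. So H_0 = Z.
rank ∂_1 = 6, rank ∂_2 = 0 ⇒ b_1 = 9 − 6 − 0 = 3. So H_1 = Z^3.

H_0 ≅ Z,  H_1 ≅ Z^3.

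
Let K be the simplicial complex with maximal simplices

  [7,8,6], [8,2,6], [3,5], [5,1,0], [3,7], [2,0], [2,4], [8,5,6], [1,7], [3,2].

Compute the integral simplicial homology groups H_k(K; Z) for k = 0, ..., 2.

H_0 ≅ Z,  H_1 ≅ Z^4,  H_2 = 0.

Fix the vertex order 0 < 1 < 2 < 3 < 4 < 5 < 6 < 7 < 8 and write every simplex with vertices in increasing order. Then dim K = 2 and the simplices of K are:

  0-simplices (9): [0], [1], [2], [3], [4], [5], [6], [7], [8]
  1-simplices (16): [0,1], [0,2], [0,5], [1,5], [1,7], [2,3], [2,4], [2,6], [2,8], [3,5], [3,7], [5,6], [5,8], [6,7], [6,8], [7,8]
  2-simplices (4): [0,1,5], [2,6,8], [5,6,8], [6,7,8]

giving chain groups C_0 ≅ Z^9, C_1 ≅ Z^16, C_2 ≅ Z^4.

The boundary map ∂_1: C_1 → C_0 maps an edge to its endpoints' difference, ∂[p,q] = q − p. For instance
  ∂[2,4] = [4] − [2].
The resulting 9×16 matrix has rank 8, and its Smith normal form has invariant factors (1,1,1,1,1,1,1,1).

Boundary ∂_2: C_2 → C_1 maps a triangle to the signed sum of its edges. For instance
  ∂[0,1,5] = [1,5] − [0,5] + [0,1],
  ∂[6,7,8] = [7,8] − [6,8] + [6,7].
As a 16×4 matrix over Z this has rank 4, with invariant factors (1,1,1,1).

Now H_k = ker ∂_k / im ∂_{k+1}, so:

  H_0: rank C_0 − rank ∂_1 = 9 − 8 = 1, and the invariant factors of ∂_1 are all 1, so H_0 ≅ Z.
  H_1: rank ker ∂_1 − rank ∂_2 = (16 − 8) − 4 = 4, and the invariant factors of ∂_2 are all 1, so H_1 ≅ Z^4.
  H_2: rank ker ∂_2 − rank ∂_3 = (4 − 4) − 0 = 0, and there is no ∂_3, so H_2 ≅ 0.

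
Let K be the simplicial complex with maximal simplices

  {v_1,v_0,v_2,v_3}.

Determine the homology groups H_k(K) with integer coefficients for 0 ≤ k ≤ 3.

H_0 = Z,  H_1 = 0,  H_2 = 0,  H_3 = 0.

We work with the vertex ordering v_0 < v_1 < v_2 < v_3. The simplices of K, each written with vertices in increasing order, are:

  0-simplices (4): [v_0], [v_1], [v_2], [v_3]
  1-simplices (6): [v_0,v_1], [v_0,v_2], [v_0,v_3], [v_1,v_2], [v_1,v_3], [v_2,v_3]
  2-simplices (4): [v_0,v_1,v_2], [v_0,v_1,v_3], [v_0,v_2,v_3], [v_1,v_2,v_3]
  3-simplices (1): [v_0,v_1,v_2,v_3]

giving chain groups C_0 ≅ Z^4, C_1 ≅ Z^6, C_2 ≅ Z^4, C_3 ≅ Z^1.

Boundary ∂_1: C_1 → C_0 is given by ∂[p,q] = [q] − [p].
The resulting 4×6 matrix has rank 3, and its Smith normal form has invariant factors (1,1,1).

∂_2: C_2 → C_1 acts by ∂[p,q,r] = [q,r] − [p,r] + [p,q]. For instance
  ∂[v_1,v_2,v_3] = [v_2,v_3] − [v_1,v_3] + [v_1,v_2],
  ∂[v_0,v_1,v_3] = [v_1,v_3] − [v_0,v_3] + [v_0,v_1].
This gives a 6×4 integer matrix of rank 3; reducing to Smith normal form yields diagonal entries (1,1,1).

The boundary map ∂_3: C_3 → C_2 sends each 3-simplex σ to the alternating sum Σ_i (−1)^i (σ with its i-th vertex removed). For instance
  ∂[v_0,v_1,v_2,v_3] = [v_1,v_2,v_3] − [v_0,v_2,v_3] + [v_0,v_1,v_3] − [v_0,v_1,v_2].
This gives a 4×1 integer matrix of rank 1; reducing to Smith normal form yields diagonal entries (1).

From H_k ≅ ker(∂_k) / im(∂_{k+1}) we obtain:

  H_0: rank C_0 − rank ∂_1 = 4 − 3 = 1, and the invariant factors of ∂_1 are all 1, so H_0 = Z.
  H_1: rank ker ∂_1 − rank ∂_2 = (6 − 3) − 3 = 0, and the invariant factors of ∂_2 are all 1, so H_1 = 0.
  H_2: rank ker ∂_2 − rank ∂_3 = (4 − 3) − 1 = 0, and the invariant factors of ∂_3 are all 1, so H_2 = 0.
  H_3: rank ker ∂_3 − rank ∂_4 = (1 − 1) − 0 = 0, and there is no ∂_4, so H_3 = 0.

(K is a triangulation of the 3-simplex.)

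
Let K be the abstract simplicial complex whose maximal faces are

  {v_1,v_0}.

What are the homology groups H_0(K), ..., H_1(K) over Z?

Order the vertices as v_0 < v_1. Listing each simplex with vertices in this order, K has dimension 1 with simplices:

  0-simplices (2): [v_0], [v_1]
  1-simplices (1): [v_0,v_1]

so the chain groups are C_0 ≅ Z^2, C_1 ≅ Z^1.

∂_1: C_1 → C_0 sends each edge [p,q] (with p < q) to q − p. For instance
  ∂[v_0,v_1] = [v_1] − [v_0].
The resulting 2×1 matrix has rank 1, and its Smith normal form has invariant factors (1).

Computing H_k = (kernel of ∂_k) / (image of ∂_{k+1}):

  H_0: rank C_0 − rank ∂_1 = 2 − 1 = 1, and the invariant factors of ∂_1 are all 1, so H_0 = Z.
  H_1: rank ker ∂_1 − rank ∂_2 = (1 − 1) − 0 = 0, and there is no ∂_2, so H_1 = 0.

(K is a triangulation of the 1-simplex.)

H_0 ≅ Z,  H_1 = 0.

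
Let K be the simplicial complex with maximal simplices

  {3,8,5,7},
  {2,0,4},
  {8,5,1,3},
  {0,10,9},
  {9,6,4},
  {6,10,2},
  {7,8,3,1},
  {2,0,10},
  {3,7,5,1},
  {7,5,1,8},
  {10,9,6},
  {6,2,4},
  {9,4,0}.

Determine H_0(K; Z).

H_0 ≅ Z^2.

Fix the vertex order 0 < 1 < 2 < 3 < 4 < 5 < 6 < 7 < 8 < 9 < 10 and write every simplex with vertices in increasing order. Then dim K = 3 and the simplices of K are:

  0-simplices (11): [0], [1], [2], [3], [4], [5], [6], [7], [8], [9], [10]
  1-simplices (22): [0,2], [0,4], [0,9], [0,10], [1,3], [1,5], [1,7], [1,8], [2,4], [2,6], [2,10], [3,5], [3,7], [3,8], [4,6], [4,9], [5,7], [5,8], [6,9], [6,10], [7,8], [9,10]
  2-simplices (18): (18 of them)
  3-simplices (5): [1,3,5,7], [1,3,5,8], [1,3,7,8], [1,5,7,8], [3,5,7,8]

giving chain groups C_0 ≅ Z^11, C_1 ≅ Z^22, C_2 ≅ Z^18, C_3 ≅ Z^5.

Boundary ∂_1: C_1 → C_0 maps an edge to its endpoints' difference, ∂[p,q] = q − p. For instance
  ∂[1,3] = [3] − [1].
This gives a 11×22 integer matrix of rank 9; reducing to Smith normal form yields diagonal entries (1,1,1,1,1,1,1,1,1).

∂_2: C_2 → C_1 maps a triangle to the signed sum of its edges. For instance
  ∂[3,5,8] = [5,8] − [3,8] + [3,5],
  ∂[4,6,9] = [6,9] − [4,9] + [4,6].
As a 22×18 matrix over Z this has rank 13, with invariant factors (1,1,1,1,1,1,1,1,1,1,1,1,1).

Boundary ∂_3: C_3 → C_2 sends each 3-simplex σ to the alternating sum Σ_i (−1)^i (σ with its i-th vertex removed). For instance
  ∂[1,3,7,8] = [3,7,8] − [1,7,8] + [1,3,8] − [1,3,7],
  ∂[1,3,5,8] = [3,5,8] − [1,5,8] + [1,3,8] − [1,3,5].
As a 18×5 matrix over Z this has rank 4, with invariant factors (1,1,1,1).

Reading off H_k = ker ∂_k / im ∂_{k+1}:

  H_0: rank C_0 − rank ∂_1 = 11 − 9 = 2, and the invariant factors of ∂_1 are all 1, so H_0 = Z^2.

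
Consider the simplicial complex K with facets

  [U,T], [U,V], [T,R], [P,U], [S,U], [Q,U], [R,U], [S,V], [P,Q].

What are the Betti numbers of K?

b_0 = 1, b_1 = 3.

K has 7 vertices, 9 edges.
rank ∂_0 = 0, rank ∂_1 = 6 ⇒ b_0 = 7 − 0 − 6 = 1; all invariant factors of ∂_1 are 1 so no torsion. So H_0 = Z.
rank ∂_1 = 6, rank ∂_2 = 0 ⇒ b_1 = 9 − 6 − 0 = 3. So H_1 = Z^3.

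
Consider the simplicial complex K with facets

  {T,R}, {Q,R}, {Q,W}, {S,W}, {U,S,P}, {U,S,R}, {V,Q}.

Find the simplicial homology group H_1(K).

H_1 ≅ Z.

Fix the vertex order P < Q < R < S < T < U < V < W and write every simplex with vertices in increasing order. Then dim K = 2 and the simplices of K are:

  0-simplices (8): P, Q, R, S, T, U, V, W
  1-simplices (10): PS, PU, QR, QV, QW, RS, RT, RU, SU, SW
  2-simplices (2): PSU, RSU

giving chain groups C_0 ≅ Z^8, C_1 ≅ Z^10, C_2 ≅ Z^2.

The boundary map ∂_1: C_1 → C_0 maps an edge to its endpoints' difference, ∂[p,q] = q − p. For instance
  ∂SW = W − S.
The resulting 8×10 matrix has rank 7, and its Smith normal form has invariant factors (1,1,1,1,1,1,1).

∂_2: C_2 → C_1 sends each 2-simplex [p,q,r] to [q,r] − [p,r] + [p,q]. For instance
  ∂PSU = SU − PU + PS,
  ∂RSU = SU − RU + RS.
This gives a 10×2 integer matrix of rank 2; reducing to Smith normal form yields diagonal entries (1,1).

Now H_k = ker ∂_k / im ∂_{k+1}, so:

  H_1: rank ker ∂_1 − rank ∂_2 = (10 − 7) − 2 = 1, and the invariant factors of ∂_2 are all 1, so H_1 = Z.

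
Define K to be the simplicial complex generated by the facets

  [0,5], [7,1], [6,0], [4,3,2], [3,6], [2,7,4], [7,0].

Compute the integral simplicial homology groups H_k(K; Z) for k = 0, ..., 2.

H_0 ≅ Z,  H_1 ≅ Z,  H_2 = 0.

Fix the vertex order 0 < 1 < 2 < 3 < 4 < 5 < 6 < 7 and write every simplex with vertices in increasing order. Then dim K = 2 and the simplices of K are:

  0-simplices (8): [0], [1], [2], [3], [4], [5], [6], [7]
  1-simplices (10): [0,5], [0,6], [0,7], [1,7], [2,3], [2,4], [2,7], [3,4], [3,6], [4,7]
  2-simplices (2): [2,3,4], [2,4,7]

giving chain groups C_0 ≅ Z^8, C_1 ≅ Z^10, C_2 ≅ Z^2.

∂_1: C_1 → C_0 is given by ∂[p,q] = [q] − [p].
As a 8×10 matrix over Z this has rank 7, with invariant factors (1,1,1,1,1,1,1).

Boundary ∂_2: C_2 → C_1 acts by ∂[p,q,r] = [q,r] − [p,r] + [p,q]. For instance
  ∂[2,3,4] = [3,4] − [2,4] + [2,3],
  ∂[2,4,7] = [4,7] − [2,7] + [2,4].
The 10×2 boundary matrix has rank 2 and Smith normal form diag(1,1).

Reading off H_k = ker ∂_k / im ∂_{k+1}:

  H_0: rank C_0 − rank ∂_1 = 8 − 7 = 1, and the invariant factors of ∂_1 are all 1, so H_0 = Z.
  H_1: rank ker ∂_1 − rank ∂_2 = (10 − 7) − 2 = 1, and the invariant factors of ∂_2 are all 1, so H_1 = Z.
  H_2: rank ker ∂_2 − rank ∂_3 = (2 − 2) − 0 = 0, and there is no ∂_3, so H_2 = 0.

As a check, the Euler characteristic is 8 − 10 + 2 = 0, which agrees with 1 − 1 + 0 = 0.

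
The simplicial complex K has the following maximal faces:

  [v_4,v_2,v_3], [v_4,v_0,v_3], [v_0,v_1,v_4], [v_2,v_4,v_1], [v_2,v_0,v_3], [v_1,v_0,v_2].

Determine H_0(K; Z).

H_0 = Z.

We work with the vertex ordering v_0 < v_1 < v_2 < v_3 < v_4. The simplices of K, each written with vertices in increasing order, are:

  0-simplices (5): [v_0], [v_1], [v_2], [v_3], [v_4]
  1-simplices (9): [v_0,v_1], [v_0,v_2], [v_0,v_3], [v_0,v_4], [v_1,v_2], [v_1,v_4], [v_2,v_3], [v_2,v_4], [v_3,v_4]
  2-simplices (6): [v_0,v_1,v_2], [v_0,v_1,v_4], [v_0,v_2,v_3], [v_0,v_3,v_4], [v_1,v_2,v_4], [v_2,v_3,v_4]

giving chain groups C_0 ≅ Z^5, C_1 ≅ Z^9, C_2 ≅ Z^6.

∂_1: C_1 → C_0 is given by ∂[p,q] = [q] − [p]. For instance
  ∂[v_1,v_4] = [v_4] − [v_1].
The 5×9 boundary matrix has rank 4 and Smith normal form diag(1,1,1,1).

∂_2: C_2 → C_1 acts by ∂[p,q,r] = [q,r] − [p,r] + [p,q]. For instance
  ∂[v_0,v_3,v_4] = [v_3,v_4] − [v_0,v_4] + [v_0,v_3],
  ∂[v_2,v_3,v_4] = [v_3,v_4] − [v_2,v_4] + [v_2,v_3].
This gives a 9×6 integer matrix of rank 5; reducing to Smith normal form yields diagonal entries (1,1,1,1,1).

From H_k ≅ ker(∂_k) / im(∂_{k+1}) we obtain:

  H_0: rank C_0 − rank ∂_1 = 5 − 4 = 1, and the invariant factors of ∂_1 are all 1, so H_0 = Z.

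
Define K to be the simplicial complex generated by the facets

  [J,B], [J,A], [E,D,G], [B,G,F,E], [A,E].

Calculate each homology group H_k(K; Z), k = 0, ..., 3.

Order the vertices as A < B < D < E < F < G < J. Listing each simplex with vertices in this order, K has dimension 3 with simplices:

  0-simplices (7): A, B, D, E, F, G, J
  1-simplices (11): AE, AJ, BE, BF, BG, BJ, DE, DG, EF, EG, FG
  2-simplices (5): BEF, BEG, BFG, DEG, EFG
  3-simplices (1): BEFG

giving chain groups C_0 ≅ Z^7, C_1 ≅ Z^11, C_2 ≅ Z^5, C_3 ≅ Z^1.

∂_1: C_1 → C_0 sends each edge [p,q] (with p < q) to q − p. For instance
  ∂BG = G − B.
The 7×11 boundary matrix has rank 6 and Smith normal form diag(1,1,1,1,1,1).

∂_2: C_2 → C_1 maps a triangle to the signed sum of its edges. For instance
  ∂BEG = EG − BG + BE,
  ∂DEG = EG − DG + DE.
The resulting 11×5 matrix has rank 4, and its Smith normal form has invariant factors (1,1,1,1).

The boundary map ∂_3: C_3 → C_2 sends each 3-simplex σ to the alternating sum Σ_i (−1)^i (σ with its i-th vertex removed). For instance
  ∂BEFG = EFG − BFG + BEG − BEF.
As a 5×1 matrix over Z this has rank 1, with invariant factors (1).

From H_k ≅ ker(∂_k) / im(∂_{k+1}) we obtain:

  H_0: rank C_0 − rank ∂_1 = 7 − 6 = 1, and the invariant factors of ∂_1 are all 1, so H_0 ≅ Z.
  H_1: rank ker ∂_1 − rank ∂_2 = (11 − 6) − 4 = 1, and the invariant factors of ∂_2 are all 1, so H_1 ≅ Z.
  H_2: rank ker ∂_2 − rank ∂_3 = (5 − 4) − 1 = 0, and the invariant factors of ∂_3 are all 1, so H_2 ≅ 0.
  H_3: rank ker ∂_3 − rank ∂_4 = (1 − 1) − 0 = 0, and there is no ∂_4, so H_3 ≅ 0.

H_0 = Z,  H_1 = Z,  H_2 = 0,  H_3 = 0.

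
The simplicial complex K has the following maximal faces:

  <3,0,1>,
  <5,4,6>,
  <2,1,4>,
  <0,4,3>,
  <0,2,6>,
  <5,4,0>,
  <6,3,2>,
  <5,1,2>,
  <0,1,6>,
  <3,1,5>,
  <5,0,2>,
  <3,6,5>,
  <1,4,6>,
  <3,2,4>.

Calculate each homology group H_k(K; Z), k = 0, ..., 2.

H_0 = Z,  H_1 = Z^2,  H_2 = Z.

Fix the vertex order 0 < 1 < 2 < 3 < 4 < 5 < 6 and write every simplex with vertices in increasing order. Then dim K = 2 and the simplices of K are:

  0-simplices (7): [0], [1], [2], [3], [4], [5], [6]
  1-simplices (21): [0,1], [0,2], [0,3], [0,4], [0,5], [0,6], [1,2], [1,3], [1,4], [1,5], [1,6], [2,3], [2,4], [2,5], [2,6], [3,4], [3,5], [3,6], [4,5], [4,6], [5,6]
  2-simplices (14): [0,1,3], [0,1,6], [0,2,5], [0,2,6], [0,3,4], [0,4,5], [1,2,4], [1,2,5], [1,3,5], [1,4,6], [2,3,4], [2,3,6], [3,5,6], [4,5,6]

Hence C_0 ≅ Z^7, C_1 ≅ Z^21, C_2 ≅ Z^14.

∂_1: C_1 → C_0 is given by ∂[p,q] = [q] − [p].
This gives a 7×21 integer matrix of rank 6; reducing to Smith normal form yields diagonal entries (1,1,1,1,1,1).

Boundary ∂_2: C_2 → C_1 acts by ∂[p,q,r] = [q,r] − [p,r] + [p,q]. For instance
  ∂[1,2,4] = [2,4] − [1,4] + [1,2],
  ∂[2,3,4] = [3,4] − [2,4] + [2,3].
As a 21×14 matrix over Z this has rank 13, with invariant factors (1,1,1,1,1,1,1,1,1,1,1,1,1).

Now H_k = ker ∂_k / im ∂_{k+1}, so:

  H_0: rank C_0 − rank ∂_1 = 7 − 6 = 1, and the invariant factors of ∂_1 are all 1, so H_0 = Z.
  H_1: rank ker ∂_1 − rank ∂_2 = (21 − 6) − 13 = 2, and the invariant factors of ∂_2 are all 1, so H_1 = Z^2.
  H_2: rank ker ∂_2 − rank ∂_3 = (14 − 13) − 0 = 1, and there is no ∂_3, so H_2 = Z.

As a check, the Euler characteristic is 7 − 21 + 14 = 0, which agrees with 1 − 2 + 1 = 0.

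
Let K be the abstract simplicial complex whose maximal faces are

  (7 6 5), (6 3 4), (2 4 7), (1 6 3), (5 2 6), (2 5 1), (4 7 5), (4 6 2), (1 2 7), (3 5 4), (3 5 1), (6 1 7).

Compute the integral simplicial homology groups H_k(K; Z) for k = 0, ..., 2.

H_0 = Z,  H_1 = Z/2,  H_2 = 0.

Take the total order 1 < 2 < 3 < 4 < 5 < 6 < 7 on the vertex set. Then K (dimension 2) consists of the simplices:

  0-simplices (7): [1], [2], [3], [4], [5], [6], [7]
  1-simplices (18): [1,2], [1,3], [1,5], [1,6], [1,7], [2,4], [2,5], [2,6], [2,7], [3,4], [3,5], [3,6], [4,5], [4,6], [4,7], [5,6], [5,7], [6,7]
  2-simplices (12): [1,2,5], [1,2,7], [1,3,5], [1,3,6], [1,6,7], [2,4,6], [2,4,7], [2,5,6], [3,4,5], [3,4,6], [4,5,7], [5,6,7]

so the chain groups are C_0 ≅ Z^7, C_1 ≅ Z^18, C_2 ≅ Z^12.

∂_1: C_1 → C_0 sends each edge [p,q] (with p < q) to q − p. For instance
  ∂[1,2] = [2] − [1].
The 7×18 boundary matrix has rank 6 and Smith normal form diag(1,1,1,1,1,1).

∂_2: C_2 → C_1 acts by ∂[p,q,r] = [q,r] − [p,r] + [p,q]. For instance
  ∂[5,6,7] = [6,7] − [5,7] + [5,6],
  ∂[2,4,6] = [4,6] − [2,6] + [2,4].
The 18×12 boundary matrix has rank 12 and Smith normal form diag(1,1,1,1,1,1,1,1,1,1,1,2).

Computing H_k = (kernel of ∂_k) / (image of ∂_{k+1}):

  H_0: rank C_0 − rank ∂_1 = 7 − 6 = 1, and the invariant factors of ∂_1 are all 1, so H_0 ≅ Z.
  H_1: rank ker ∂_1 − rank ∂_2 = (18 − 6) − 12 = 0, and ∂_2 has invariant factor 2 > 1, so H_1 ≅ Z/2.
  H_2: rank ker ∂_2 − rank ∂_3 = (12 − 12) − 0 = 0, and there is no ∂_3, so H_2 ≅ 0.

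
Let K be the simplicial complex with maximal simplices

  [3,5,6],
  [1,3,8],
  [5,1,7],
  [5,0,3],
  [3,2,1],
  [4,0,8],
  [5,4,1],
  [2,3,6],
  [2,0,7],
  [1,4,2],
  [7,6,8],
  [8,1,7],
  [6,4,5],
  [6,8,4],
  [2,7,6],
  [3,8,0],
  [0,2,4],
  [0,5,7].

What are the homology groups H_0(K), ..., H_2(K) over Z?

Fix the vertex order 0 < 1 < 2 < 3 < 4 < 5 < 6 < 7 < 8 and write every simplex with vertices in increasing order. Then dim K = 2 and the simplices of K are:

  0-simplices (9): [0], [1], [2], [3], [4], [5], [6], [7], [8]
  1-simplices (27): (27 of them)
  2-simplices (18): [0,2,4], [0,2,7], [0,3,5], [0,3,8], [0,4,8], [0,5,7], [1,2,3], [1,2,4], [1,3,8], [1,4,5], [1,5,7], [1,7,8], [2,3,6], [2,6,7], [3,5,6], [4,5,6], [4,6,8], [6,7,8]

giving chain groups C_0 ≅ Z^9, C_1 ≅ Z^27, C_2 ≅ Z^18.

Boundary ∂_1: C_1 → C_0 sends each edge [p,q] (with p < q) to q − p.
This gives a 9×27 integer matrix of rank 8; reducing to Smith normal form yields diagonal entries (1,1,1,1,1,1,1,1).

The boundary map ∂_2: C_2 → C_1 sends each 2-simplex [p,q,r] to [q,r] − [p,r] + [p,q]. For instance
  ∂[0,5,7] = [5,7] − [0,7] + [0,5],
  ∂[1,2,3] = [2,3] − [1,3] + [1,2].
The resulting 27×18 matrix has rank 17, and its Smith normal form has invariant factors (1,1,1,1,1,1,1,1,1,1,1,1,1,1,1,1,1).

Computing H_k = (kernel of ∂_k) / (image of ∂_{k+1}):

  H_0: rank C_0 − rank ∂_1 = 9 − 8 = 1, and the invariant factors of ∂_1 are all 1, so H_0 = Z.
  H_1: rank ker ∂_1 − rank ∂_2 = (27 − 8) − 17 = 2, and the invariant factors of ∂_2 are all 1, so H_1 = Z^2.
  H_2: rank ker ∂_2 − rank ∂_3 = (18 − 17) − 0 = 1, and there is no ∂_3, so H_2 = Z.

H_0 ≅ Z,  H_1 ≅ Z^2,  H_2 ≅ Z.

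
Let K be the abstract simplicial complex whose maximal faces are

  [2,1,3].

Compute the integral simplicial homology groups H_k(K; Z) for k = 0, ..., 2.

H_0 ≅ Z,  H_1 = 0,  H_2 = 0.

Take the total order 1 < 2 < 3 on the vertex set. Then K (dimension 2) consists of the simplices:

  0-simplices (3): [1], [2], [3]
  1-simplices (3): [1,2], [1,3], [2,3]
  2-simplices (1): [1,2,3]

giving chain groups C_0 ≅ Z^3, C_1 ≅ Z^3, C_2 ≅ Z^1.

The boundary map ∂_1: C_1 → C_0 is given by ∂[p,q] = [q] − [p]. For instance
  ∂[2,3] = [3] − [2].
The 3×3 boundary matrix has rank 2 and Smith normal form diag(1,1).

Boundary ∂_2: C_2 → C_1 acts by ∂[p,q,r] = [q,r] − [p,r] + [p,q]. For instance
  ∂[1,2,3] = [2,3] − [1,3] + [1,2].
This gives a 3×1 integer matrix of rank 1; reducing to Smith normal form yields diagonal entries (1).

From H_k ≅ ker(∂_k) / im(∂_{k+1}) we obtain:

  H_0: rank C_0 − rank ∂_1 = 3 − 2 = 1, and the invariant factors of ∂_1 are all 1, so H_0 = Z.
  H_1: rank ker ∂_1 − rank ∂_2 = (3 − 2) − 1 = 0, and the invariant factors of ∂_2 are all 1, so H_1 = 0.
  H_2: rank ker ∂_2 − rank ∂_3 = (1 − 1) − 0 = 0, and there is no ∂_3, so H_2 = 0.

As a check, the Euler characteristic is 3 − 3 + 1 = 1, which agrees with 1 − 0 + 0 = 1.
(K is a triangulation of the 2-simplex.)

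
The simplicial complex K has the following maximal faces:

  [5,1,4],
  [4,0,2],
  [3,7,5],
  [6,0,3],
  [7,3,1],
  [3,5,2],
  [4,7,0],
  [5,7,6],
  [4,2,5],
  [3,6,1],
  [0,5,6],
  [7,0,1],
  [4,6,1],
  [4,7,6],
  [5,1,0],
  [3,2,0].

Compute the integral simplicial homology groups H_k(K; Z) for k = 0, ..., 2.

H_0 = Z,  H_1 = Z^2,  H_2 = Z.

Order the vertices as 0 < 1 < 2 < 3 < 4 < 5 < 6 < 7. Listing each simplex with vertices in this order, K has dimension 2 with simplices:

  0-simplices (8): [0], [1], [2], [3], [4], [5], [6], [7]
  1-simplices (24): (24 of them)
  2-simplices (16): [0,1,5], [0,1,7], [0,2,3], [0,2,4], [0,3,6], [0,4,7], [0,5,6], [1,3,6], [1,3,7], [1,4,5], [1,4,6], [2,3,5], [2,4,5], [3,5,7], [4,6,7], [5,6,7]

so the chain groups are C_0 ≅ Z^8, C_1 ≅ Z^24, C_2 ≅ Z^16.

The boundary map ∂_1: C_1 → C_0 is given by ∂[p,q] = [q] − [p]. For instance
  ∂[4,6] = [6] − [4].
This gives a 8×24 integer matrix of rank 7; reducing to Smith normal form yields diagonal entries (1,1,1,1,1,1,1).

Boundary ∂_2: C_2 → C_1 maps a triangle to the signed sum of its edges. For instance
  ∂[0,2,3] = [2,3] − [0,3] + [0,2],
  ∂[0,1,5] = [1,5] − [0,5] + [0,1].
This gives a 24×16 integer matrix of rank 15; reducing to Smith normal form yields diagonal entries (1,1,1,1,1,1,1,1,1,1,1,1,1,1,1).

Computing H_k = (kernel of ∂_k) / (image of ∂_{k+1}):

  H_0: rank C_0 − rank ∂_1 = 8 − 7 = 1, and the invariant factors of ∂_1 are all 1, so H_0 ≅ Z.
  H_1: rank ker ∂_1 − rank ∂_2 = (24 − 7) − 15 = 2, and the invariant factors of ∂_2 are all 1, so H_1 ≅ Z^2.
  H_2: rank ker ∂_2 − rank ∂_3 = (16 − 15) − 0 = 1, and there is no ∂_3, so H_2 ≅ Z.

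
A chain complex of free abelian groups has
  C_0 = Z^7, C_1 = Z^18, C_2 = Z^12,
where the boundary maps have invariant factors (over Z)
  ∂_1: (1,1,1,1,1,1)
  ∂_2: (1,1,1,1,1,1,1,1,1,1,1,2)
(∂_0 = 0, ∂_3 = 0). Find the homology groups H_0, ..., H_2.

H_0 = Z,  H_1 = Z_2,  H_2 = 0.

H_0: b_0 = 7 − 0 − 6 = 1; torsion from ∂_1 factors > 1: none. So H_0 = Z.
H_1: b_1 = 18 − 6 − 12 = 0; torsion from ∂_2 factors > 1: [2]. So H_1 = Z_2.
H_2: b_2 = 12 − 12 − 0 = 0; torsion from ∂_3 factors > 1: none. So H_2 = 0.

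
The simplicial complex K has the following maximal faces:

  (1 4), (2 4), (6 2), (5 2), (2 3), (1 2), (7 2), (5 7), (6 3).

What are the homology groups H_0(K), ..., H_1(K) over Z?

H_0 ≅ Z,  H_1 ≅ Z^3.

Order the vertices as 1 < 2 < 3 < 4 < 5 < 6 < 7. Listing each simplex with vertices in this order, K has dimension 1 with simplices:

  0-simplices (7): [1], [2], [3], [4], [5], [6], [7]
  1-simplices (9): [1,2], [1,4], [2,3], [2,4], [2,5], [2,6], [2,7], [3,6], [5,7]

so the chain groups are C_0 ≅ Z^7, C_1 ≅ Z^9.

Boundary ∂_1: C_1 → C_0 maps an edge to its endpoints' difference, ∂[p,q] = q − p. For instance
  ∂[2,4] = [4] − [2].
This gives a 7×9 integer matrix of rank 6; reducing to Smith normal form yields diagonal entries (1,1,1,1,1,1).

Computing H_k = (kernel of ∂_k) / (image of ∂_{k+1}):

  H_0: rank C_0 − rank ∂_1 = 7 − 6 = 1, and the invariant factors of ∂_1 are all 1, so H_0 ≅ Z.
  H_1: rank ker ∂_1 − rank ∂_2 = (9 − 6) − 0 = 3, and there is no ∂_2, so H_1 ≅ Z^3.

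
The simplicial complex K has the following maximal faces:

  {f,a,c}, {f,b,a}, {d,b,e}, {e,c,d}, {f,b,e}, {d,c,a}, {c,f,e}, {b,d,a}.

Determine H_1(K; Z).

H_1 = 0.

Take the total order a < b < c < d < e < f on the vertex set. Then K (dimension 2) consists of the simplices:

  0-simplices (6): a, b, c, d, e, f
  1-simplices (12): ab, ac, ad, af, bd, be, bf, cd, ce, cf, de, ef
  2-simplices (8): abd, abf, acd, acf, bde, bef, cde, cef

giving chain groups C_0 ≅ Z^6, C_1 ≅ Z^12, C_2 ≅ Z^8.

Boundary ∂_1: C_1 → C_0 is given by ∂[p,q] = [q] − [p].
This gives a 6×12 integer matrix of rank 5; reducing to Smith normal form yields diagonal entries (1,1,1,1,1).

The boundary map ∂_2: C_2 → C_1 acts by ∂[p,q,r] = [q,r] − [p,r] + [p,q]. For instance
  ∂acf = cf − af + ac,
  ∂abf = bf − af + ab.
As a 12×8 matrix over Z this has rank 7, with invariant factors (1,1,1,1,1,1,1).

From H_k ≅ ker(∂_k) / im(∂_{k+1}) we obtain:

  H_1: rank ker ∂_1 − rank ∂_2 = (12 − 5) − 7 = 0, and the invariant factors of ∂_2 are all 1, so H_1 = 0.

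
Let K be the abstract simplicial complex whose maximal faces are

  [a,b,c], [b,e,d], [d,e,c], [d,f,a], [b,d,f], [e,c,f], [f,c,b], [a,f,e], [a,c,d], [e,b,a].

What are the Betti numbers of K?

b_0 = 1, b_1 = 0, b_2 = 0.

Fix the vertex order a < b < c < d < e < f and write every simplex with vertices in increasing order. Then dim K = 2 and the simplices of K are:

  0-simplices (6): a, b, c, d, e, f
  1-simplices (15): ab, ac, ad, ae, af, bc, bd, be, bf, cd, ce, cf, de, df, ef
  2-simplices (10): abc, abe, acd, adf, aef, bcf, bde, bdf, cde, cef

giving chain groups C_0 ≅ Z^6, C_1 ≅ Z^15, C_2 ≅ Z^10.

∂_1: C_1 → C_0 sends each edge [p,q] (with p < q) to q − p.
The resulting 6×15 matrix has rank 5, and its Smith normal form has invariant factors (1,1,1,1,1).

∂_2: C_2 → C_1 sends each 2-simplex [p,q,r] to [q,r] − [p,r] + [p,q]. For instance
  ∂aef = ef − af + ae,
  ∂bdf = df − bf + bd.
As a 15×10 matrix over Z this has rank 10, with invariant factors (1,1,1,1,1,1,1,1,1,2).

From H_k ≅ ker(∂_k) / im(∂_{k+1}) we obtain:

  H_0: rank C_0 − rank ∂_1 = 6 − 5 = 1, and the invariant factors of ∂_1 are all 1, so H_0 ≅ Z.
  H_1: rank ker ∂_1 − rank ∂_2 = (15 − 5) − 10 = 0, and ∂_2 has invariant factor 2 > 1, so H_1 ≅ Z/2.
  H_2: rank ker ∂_2 − rank ∂_3 = (10 − 10) − 0 = 0, and there is no ∂_3, so H_2 ≅ 0.

As a check, the Euler characteristic is 6 − 15 + 10 = 1, which agrees with 1 − 0 + 0 = 1.
(K is a triangulation of the real projective plane RP^2.)

Hence the Betti numbers are b_0 = 1, b_1 = 0, b_2 = 0.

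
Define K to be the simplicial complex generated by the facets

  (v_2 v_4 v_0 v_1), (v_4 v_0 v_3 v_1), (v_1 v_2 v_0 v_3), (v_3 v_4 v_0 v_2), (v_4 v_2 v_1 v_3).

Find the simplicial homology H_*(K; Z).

H_0 ≅ Z,  H_1 = 0,  H_2 = 0,  H_3 ≅ Z.

We work with the vertex ordering v_0 < v_1 < v_2 < v_3 < v_4. The simplices of K, each written with vertices in increasing order, are:

  0-simplices (5): [v_0], [v_1], [v_2], [v_3], [v_4]
  1-simplices (10): [v_0,v_1], [v_0,v_2], [v_0,v_3], [v_0,v_4], [v_1,v_2], [v_1,v_3], [v_1,v_4], [v_2,v_3], [v_2,v_4], [v_3,v_4]
  2-simplices (10): [v_0,v_1,v_2], [v_0,v_1,v_3], [v_0,v_1,v_4], [v_0,v_2,v_3], [v_0,v_2,v_4], [v_0,v_3,v_4], [v_1,v_2,v_3], [v_1,v_2,v_4], [v_1,v_3,v_4], [v_2,v_3,v_4]
  3-simplices (5): [v_0,v_1,v_2,v_3], [v_0,v_1,v_2,v_4], [v_0,v_1,v_3,v_4], [v_0,v_2,v_3,v_4], [v_1,v_2,v_3,v_4]

so the chain groups are C_0 ≅ Z^5, C_1 ≅ Z^10, C_2 ≅ Z^10, C_3 ≅ Z^5.

Boundary ∂_1: C_1 → C_0 sends each edge [p,q] (with p < q) to q − p. For instance
  ∂[v_0,v_3] = [v_3] − [v_0].
This gives a 5×10 integer matrix of rank 4; reducing to Smith normal form yields diagonal entries (1,1,1,1).

The boundary map ∂_2: C_2 → C_1 sends each 2-simplex [p,q,r] to [q,r] − [p,r] + [p,q]. For instance
  ∂[v_0,v_1,v_3] = [v_1,v_3] − [v_0,v_3] + [v_0,v_1],
  ∂[v_1,v_3,v_4] = [v_3,v_4] − [v_1,v_4] + [v_1,v_3].
The resulting 10×10 matrix has rank 6, and its Smith normal form has invariant factors (1,1,1,1,1,1).

∂_3: C_3 → C_2 sends each 3-simplex σ to the alternating sum Σ_i (−1)^i (σ with its i-th vertex removed). For instance
  ∂[v_0,v_2,v_3,v_4] = [v_2,v_3,v_4] − [v_0,v_3,v_4] + [v_0,v_2,v_4] − [v_0,v_2,v_3],
  ∂[v_0,v_1,v_2,v_4] = [v_1,v_2,v_4] − [v_0,v_2,v_4] + [v_0,v_1,v_4] − [v_0,v_1,v_2].
This gives a 10×5 integer matrix of rank 4; reducing to Smith normal form yields diagonal entries (1,1,1,1).

Now H_k = ker ∂_k / im ∂_{k+1}, so:

  H_0: rank C_0 − rank ∂_1 = 5 − 4 = 1, and the invariant factors of ∂_1 are all 1, so H_0 = Z.
  H_1: rank ker ∂_1 − rank ∂_2 = (10 − 4) − 6 = 0, and the invariant factors of ∂_2 are all 1, so H_1 = 0.
  H_2: rank ker ∂_2 − rank ∂_3 = (10 − 6) − 4 = 0, and the invariant factors of ∂_3 are all 1, so H_2 = 0.
  H_3: rank ker ∂_3 − rank ∂_4 = (5 − 4) − 0 = 1, and there is no ∂_4, so H_3 = Z.

As a check, the Euler characteristic is 5 − 10 + 10 − 5 = 0, which agrees with 1 − 0 + 0 − 1 = 0.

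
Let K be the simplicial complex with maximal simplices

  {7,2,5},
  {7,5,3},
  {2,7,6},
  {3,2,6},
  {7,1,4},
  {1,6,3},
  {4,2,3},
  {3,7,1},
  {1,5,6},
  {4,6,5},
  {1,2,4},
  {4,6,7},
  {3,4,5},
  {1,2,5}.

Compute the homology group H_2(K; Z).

H_2 ≅ Z.

Fix the vertex order 1 < 2 < 3 < 4 < 5 < 6 < 7 and write every simplex with vertices in increasing order. Then dim K = 2 and the simplices of K are:

  0-simplices (7): [1], [2], [3], [4], [5], [6], [7]
  1-simplices (21): [1,2], [1,3], [1,4], [1,5], [1,6], [1,7], [2,3], [2,4], [2,5], [2,6], [2,7], [3,4], [3,5], [3,6], [3,7], [4,5], [4,6], [4,7], [5,6], [5,7], [6,7]
  2-simplices (14): [1,2,4], [1,2,5], [1,3,6], [1,3,7], [1,4,7], [1,5,6], [2,3,4], [2,3,6], [2,5,7], [2,6,7], [3,4,5], [3,5,7], [4,5,6], [4,6,7]

giving chain groups C_0 ≅ Z^7, C_1 ≅ Z^21, C_2 ≅ Z^14.

The boundary map ∂_1: C_1 → C_0 is given by ∂[p,q] = [q] − [p]. For instance
  ∂[1,4] = [4] − [1].
As a 7×21 matrix over Z this has rank 6, with invariant factors (1,1,1,1,1,1).

∂_2: C_2 → C_1 acts by ∂[p,q,r] = [q,r] − [p,r] + [p,q]. For instance
  ∂[3,4,5] = [4,5] − [3,5] + [3,4],
  ∂[2,3,4] = [3,4] − [2,4] + [2,3].
This gives a 21×14 integer matrix of rank 13; reducing to Smith normal form yields diagonal entries (1,1,1,1,1,1,1,1,1,1,1,1,1).

Computing H_k = (kernel of ∂_k) / (image of ∂_{k+1}):

  H_2: rank ker ∂_2 − rank ∂_3 = (14 − 13) − 0 = 1, and there is no ∂_3, so H_2 ≅ Z.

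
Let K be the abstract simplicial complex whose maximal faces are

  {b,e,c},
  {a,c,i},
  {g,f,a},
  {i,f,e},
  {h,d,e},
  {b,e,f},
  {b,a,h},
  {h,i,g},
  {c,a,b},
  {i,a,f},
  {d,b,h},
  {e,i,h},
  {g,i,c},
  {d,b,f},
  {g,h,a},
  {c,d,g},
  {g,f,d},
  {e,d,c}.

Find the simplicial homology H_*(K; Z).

Fix the vertex order a < b < c < d < e < f < g < h < i and write every simplex with vertices in increasing order. Then dim K = 2 and the simplices of K are:

  0-simplices (9): a, b, c, d, e, f, g, h, i
  1-simplices (27): ab, ac, af, ag, ah, ai, bc, bd, be, bf, bh, cd, ce, cg, ci, de, df, dg, dh, ef, eh, ei, fg, fi, gh, gi, hi
  2-simplices (18): abc, abh, aci, afg, afi, agh, bce, bdf, bdh, bef, cde, cdg, cgi, deh, dfg, efi, ehi, ghi

Hence C_0 ≅ Z^9, C_1 ≅ Z^27, C_2 ≅ Z^18.

The boundary map ∂_1: C_1 → C_0 sends each edge [p,q] (with p < q) to q − p.
The resulting 9×27 matrix has rank 8, and its Smith normal form has invariant factors (1,1,1,1,1,1,1,1).

Boundary ∂_2: C_2 → C_1 maps a triangle to the signed sum of its edges. For instance
  ∂bce = ce − be + bc,
  ∂ghi = hi − gi + gh.
This gives a 27×18 integer matrix of rank 18; reducing to Smith normal form yields diagonal entries (1,1,1,1,1,1,1,1,1,1,1,1,1,1,1,1,1,2).

Now H_k = ker ∂_k / im ∂_{k+1}, so:

  H_0: rank C_0 − rank ∂_1 = 9 − 8 = 1, and the invariant factors of ∂_1 are all 1, so H_0 = Z.
  H_1: rank ker ∂_1 − rank ∂_2 = (27 − 8) − 18 = 1, and ∂_2 has invariant factor 2 > 1, so H_1 = Z ⊕ Z/2Z.
  H_2: rank ker ∂_2 − rank ∂_3 = (18 − 18) − 0 = 0, and there is no ∂_3, so H_2 = 0.

As a check, the Euler characteristic is 9 − 27 + 18 = 0, which agrees with 1 − 1 + 0 = 0.
(K is a triangulation of the Klein bottle.)

H_0 ≅ Z,  H_1 ≅ Z ⊕ Z/2Z,  H_2 = 0.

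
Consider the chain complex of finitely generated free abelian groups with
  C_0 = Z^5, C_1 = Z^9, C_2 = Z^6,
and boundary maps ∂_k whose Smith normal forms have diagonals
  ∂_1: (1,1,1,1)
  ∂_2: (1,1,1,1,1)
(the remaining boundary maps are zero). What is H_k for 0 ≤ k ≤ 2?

H_0: b_0 = 5 − 0 − 4 = 1; torsion from ∂_1 factors > 1: none. So H_0 ≅ Z.
H_1: b_1 = 9 − 4 − 5 = 0; torsion from ∂_2 factors > 1: none. So H_1 ≅ 0.
H_2: b_2 = 6 − 5 − 0 = 1; torsion from ∂_3 factors > 1: none. So H_2 ≅ Z.

H_0 ≅ Z,  H_1 = 0,  H_2 ≅ Z.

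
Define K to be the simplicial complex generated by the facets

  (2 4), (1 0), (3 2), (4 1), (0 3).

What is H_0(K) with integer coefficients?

H_0 = Z.

We work with the vertex ordering 0 < 1 < 2 < 3 < 4. The simplices of K, each written with vertices in increasing order, are:

  0-simplices (5): [0], [1], [2], [3], [4]
  1-simplices (5): [0,1], [0,3], [1,4], [2,3], [2,4]

giving chain groups C_0 ≅ Z^5, C_1 ≅ Z^5.

The boundary map ∂_1: C_1 → C_0 sends each edge [p,q] (with p < q) to q − p. For instance
  ∂[2,4] = [4] − [2].
The resulting 5×5 matrix has rank 4, and its Smith normal form has invariant factors (1,1,1,1).

Computing H_k = (kernel of ∂_k) / (image of ∂_{k+1}):

  H_0: rank C_0 − rank ∂_1 = 5 − 4 = 1, and the invariant factors of ∂_1 are all 1, so H_0 = Z.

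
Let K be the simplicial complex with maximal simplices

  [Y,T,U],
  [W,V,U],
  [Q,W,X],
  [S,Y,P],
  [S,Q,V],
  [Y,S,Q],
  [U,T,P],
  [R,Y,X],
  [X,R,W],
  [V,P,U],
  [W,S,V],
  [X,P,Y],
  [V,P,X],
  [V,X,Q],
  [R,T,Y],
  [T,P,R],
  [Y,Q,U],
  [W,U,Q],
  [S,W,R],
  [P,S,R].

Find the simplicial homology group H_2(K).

Take the total order P < Q < R < S < T < U < V < W < X < Y on the vertex set. Then K (dimension 2) consists of the simplices:

  0-simplices (10): P, Q, R, S, T, U, V, W, X, Y
  1-simplices (30): PR, PS, PT, PU, PV, PX, PY, QS, QU, QV, QW, QX, QY, RS, RT, RW, RX, RY, SV, SW, SY, TU, TY, UV, UW, UY, VW, VX, WX, XY
  2-simplices (20): PRS, PRT, PSY, PTU, PUV, PVX, PXY, QSV, QSY, QUW, QUY, QVX, QWX, RSW, RTY, RWX, RXY, SVW, TUY, UVW

so the chain groups are C_0 ≅ Z^10, C_1 ≅ Z^30, C_2 ≅ Z^20.

∂_1: C_1 → C_0 sends each edge [p,q] (with p < q) to q − p. For instance
  ∂PY = Y − P.
The resulting 10×30 matrix has rank 9, and its Smith normal form has invariant factors (1,1,1,1,1,1,1,1,1).

The boundary map ∂_2: C_2 → C_1 sends each 2-simplex [p,q,r] to [q,r] − [p,r] + [p,q]. For instance
  ∂RSW = SW − RW + RS,
  ∂SVW = VW − SW + SV.
As a 30×20 matrix over Z this has rank 20, with invariant factors (1,1,1,1,1,1,1,1,1,1,1,1,1,1,1,1,1,1,1,2).

Reading off H_k = ker ∂_k / im ∂_{k+1}:

  H_2: rank ker ∂_2 − rank ∂_3 = (20 − 20) − 0 = 0, and there is no ∂_3, so H_2 ≅ 0.

H_2 = 0.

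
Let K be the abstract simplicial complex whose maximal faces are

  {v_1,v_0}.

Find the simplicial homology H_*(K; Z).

H_0 ≅ Z,  H_1 = 0.

K has 2 vertices, 1 edge.
rank ∂_0 = 0, rank ∂_1 = 1 ⇒ b_0 = 2 − 0 − 1 = 1; all invariant factors of ∂_1 are 1 so no torsion. So H_0 ≅ Z.
rank ∂_1 = 1, rank ∂_2 = 0 ⇒ b_1 = 1 − 1 − 0 = 0. So H_1 ≅ 0.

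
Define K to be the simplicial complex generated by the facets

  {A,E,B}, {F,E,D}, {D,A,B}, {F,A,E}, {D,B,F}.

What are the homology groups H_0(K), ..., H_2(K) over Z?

H_0 = Z,  H_1 = Z,  H_2 = 0.

Fix the vertex order A < B < D < E < F and write every simplex with vertices in increasing order. Then dim K = 2 and the simplices of K are:

  0-simplices (5): A, B, D, E, F
  1-simplices (10): AB, AD, AE, AF, BD, BE, BF, DE, DF, EF
  2-simplices (5): ABD, ABE, AEF, BDF, DEF

Hence C_0 ≅ Z^5, C_1 ≅ Z^10, C_2 ≅ Z^5.

∂_1: C_1 → C_0 maps an edge to its endpoints' difference, ∂[p,q] = q − p.
The 5×10 boundary matrix has rank 4 and Smith normal form diag(1,1,1,1).

The boundary map ∂_2: C_2 → C_1 maps a triangle to the signed sum of its edges. For instance
  ∂AEF = EF − AF + AE,
  ∂DEF = EF − DF + DE.
This gives a 10×5 integer matrix of rank 5; reducing to Smith normal form yields diagonal entries (1,1,1,1,1).

From H_k ≅ ker(∂_k) / im(∂_{k+1}) we obtain:

  H_0: rank C_0 − rank ∂_1 = 5 − 4 = 1, and the invariant factors of ∂_1 are all 1, so H_0 ≅ Z.
  H_1: rank ker ∂_1 − rank ∂_2 = (10 − 4) − 5 = 1, and the invariant factors of ∂_2 are all 1, so H_1 ≅ Z.
  H_2: rank ker ∂_2 − rank ∂_3 = (5 − 5) − 0 = 0, and there is no ∂_3, so H_2 ≅ 0.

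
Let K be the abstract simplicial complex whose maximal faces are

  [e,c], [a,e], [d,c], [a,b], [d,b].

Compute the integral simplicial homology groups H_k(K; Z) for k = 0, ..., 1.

H_0 = Z,  H_1 = Z.

K has 5 vertices, 5 edges.
rank ∂_0 = 0, rank ∂_1 = 4 ⇒ b_0 = 5 − 0 − 4 = 1; all invariant factors of ∂_1 are 1 so no torsion. So H_0 ≅ Z.
rank ∂_1 = 4, rank ∂_2 = 0 ⇒ b_1 = 5 − 4 − 0 = 1. So H_1 ≅ Z.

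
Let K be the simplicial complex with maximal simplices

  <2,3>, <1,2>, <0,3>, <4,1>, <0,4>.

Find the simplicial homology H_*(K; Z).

H_0 ≅ Z,  H_1 ≅ Z.

K has 5 vertices, 5 edges.
rank ∂_0 = 0, rank ∂_1 = 4 ⇒ b_0 = 5 − 0 − 4 = 1; all invariant factors of ∂_1 are 1 so no torsion. So H_0 = Z.
rank ∂_1 = 4, rank ∂_2 = 0 ⇒ b_1 = 5 − 4 − 0 = 1. So H_1 = Z.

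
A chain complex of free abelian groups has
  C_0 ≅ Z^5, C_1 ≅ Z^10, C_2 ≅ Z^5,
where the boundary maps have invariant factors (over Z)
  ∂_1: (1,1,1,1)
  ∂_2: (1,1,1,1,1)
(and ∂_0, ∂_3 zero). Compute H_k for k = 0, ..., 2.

H_0 = Z,  H_1 = Z,  H_2 = 0.

H_0: b_0 = 5 − 0 − 4 = 1; torsion from ∂_1 factors > 1: none. So H_0 = Z.
H_1: b_1 = 10 − 4 − 5 = 1; torsion from ∂_2 factors > 1: none. So H_1 = Z.
H_2: b_2 = 5 − 5 − 0 = 0; torsion from ∂_3 factors > 1: none. So H_2 = 0.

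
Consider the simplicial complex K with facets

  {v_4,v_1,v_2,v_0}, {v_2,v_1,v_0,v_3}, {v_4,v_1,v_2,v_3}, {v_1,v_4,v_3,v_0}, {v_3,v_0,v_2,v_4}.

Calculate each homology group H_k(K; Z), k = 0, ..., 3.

H_0 ≅ Z,  H_1 = 0,  H_2 = 0,  H_3 ≅ Z.

Take the total order v_0 < v_1 < v_2 < v_3 < v_4 on the vertex set. Then K (dimension 3) consists of the simplices:

  0-simplices (5): [v_0], [v_1], [v_2], [v_3], [v_4]
  1-simplices (10): [v_0,v_1], [v_0,v_2], [v_0,v_3], [v_0,v_4], [v_1,v_2], [v_1,v_3], [v_1,v_4], [v_2,v_3], [v_2,v_4], [v_3,v_4]
  2-simplices (10): [v_0,v_1,v_2], [v_0,v_1,v_3], [v_0,v_1,v_4], [v_0,v_2,v_3], [v_0,v_2,v_4], [v_0,v_3,v_4], [v_1,v_2,v_3], [v_1,v_2,v_4], [v_1,v_3,v_4], [v_2,v_3,v_4]
  3-simplices (5): [v_0,v_1,v_2,v_3], [v_0,v_1,v_2,v_4], [v_0,v_1,v_3,v_4], [v_0,v_2,v_3,v_4], [v_1,v_2,v_3,v_4]

Hence C_0 ≅ Z^5, C_1 ≅ Z^10, C_2 ≅ Z^10, C_3 ≅ Z^5.

Boundary ∂_1: C_1 → C_0 is given by ∂[p,q] = [q] − [p]. For instance
  ∂[v_3,v_4] = [v_4] − [v_3].
As a 5×10 matrix over Z this has rank 4, with invariant factors (1,1,1,1).

The boundary map ∂_2: C_2 → C_1 sends each 2-simplex [p,q,r] to [q,r] − [p,r] + [p,q]. For instance
  ∂[v_2,v_3,v_4] = [v_3,v_4] − [v_2,v_4] + [v_2,v_3],
  ∂[v_0,v_2,v_3] = [v_2,v_3] − [v_0,v_3] + [v_0,v_2].
This gives a 10×10 integer matrix of rank 6; reducing to Smith normal form yields diagonal entries (1,1,1,1,1,1).

The boundary map ∂_3: C_3 → C_2 sends each 3-simplex σ to the alternating sum Σ_i (−1)^i (σ with its i-th vertex removed). For instance
  ∂[v_1,v_2,v_3,v_4] = [v_2,v_3,v_4] − [v_1,v_3,v_4] + [v_1,v_2,v_4] − [v_1,v_2,v_3],
  ∂[v_0,v_1,v_2,v_4] = [v_1,v_2,v_4] − [v_0,v_2,v_4] + [v_0,v_1,v_4] − [v_0,v_1,v_2].
As a 10×5 matrix over Z this has rank 4, with invariant factors (1,1,1,1).

Now H_k = ker ∂_k / im ∂_{k+1}, so:

  H_0: rank C_0 − rank ∂_1 = 5 − 4 = 1, and the invariant factors of ∂_1 are all 1, so H_0 ≅ Z.
  H_1: rank ker ∂_1 − rank ∂_2 = (10 − 4) − 6 = 0, and the invariant factors of ∂_2 are all 1, so H_1 ≅ 0.
  H_2: rank ker ∂_2 − rank ∂_3 = (10 − 6) − 4 = 0, and the invariant factors of ∂_3 are all 1, so H_2 ≅ 0.
  H_3: rank ker ∂_3 − rank ∂_4 = (5 − 4) − 0 = 1, and there is no ∂_4, so H_3 ≅ Z.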